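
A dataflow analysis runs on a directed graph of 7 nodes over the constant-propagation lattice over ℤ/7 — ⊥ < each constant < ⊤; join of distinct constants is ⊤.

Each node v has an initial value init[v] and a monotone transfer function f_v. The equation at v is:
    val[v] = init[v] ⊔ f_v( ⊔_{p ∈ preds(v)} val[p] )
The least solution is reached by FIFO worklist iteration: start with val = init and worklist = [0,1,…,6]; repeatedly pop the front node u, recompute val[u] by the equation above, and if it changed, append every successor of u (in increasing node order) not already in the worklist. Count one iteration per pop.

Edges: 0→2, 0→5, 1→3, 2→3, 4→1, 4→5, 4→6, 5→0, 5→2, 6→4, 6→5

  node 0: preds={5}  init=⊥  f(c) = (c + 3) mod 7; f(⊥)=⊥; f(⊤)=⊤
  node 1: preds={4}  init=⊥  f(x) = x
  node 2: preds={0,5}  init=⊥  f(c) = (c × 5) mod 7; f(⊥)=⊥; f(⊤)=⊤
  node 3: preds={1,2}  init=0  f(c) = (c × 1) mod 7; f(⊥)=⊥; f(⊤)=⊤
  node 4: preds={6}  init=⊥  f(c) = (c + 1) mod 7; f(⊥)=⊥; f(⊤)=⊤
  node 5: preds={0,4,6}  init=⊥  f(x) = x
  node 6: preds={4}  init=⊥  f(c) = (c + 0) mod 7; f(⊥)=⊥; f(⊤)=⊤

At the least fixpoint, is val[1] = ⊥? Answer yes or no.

yes

Worklist (7 pops):
  #1 pop 0: in=⊥ → ⊥ (no change)
  #2 pop 1: in=⊥ → ⊥ (no change)
  #3 pop 2: in=⊥ → ⊥ (no change)
  #4 pop 3: in=⊥ → 0 (no change)
  #5 pop 4: in=⊥ → ⊥ (no change)
  #6 pop 5: in=⊥ → ⊥ (no change)
  #7 pop 6: in=⊥ → ⊥ (no change)

Fixpoint:
  val[0] = ⊥
  val[1] = ⊥
  val[2] = ⊥
  val[3] = 0
  val[4] = ⊥
  val[5] = ⊥
  val[6] = ⊥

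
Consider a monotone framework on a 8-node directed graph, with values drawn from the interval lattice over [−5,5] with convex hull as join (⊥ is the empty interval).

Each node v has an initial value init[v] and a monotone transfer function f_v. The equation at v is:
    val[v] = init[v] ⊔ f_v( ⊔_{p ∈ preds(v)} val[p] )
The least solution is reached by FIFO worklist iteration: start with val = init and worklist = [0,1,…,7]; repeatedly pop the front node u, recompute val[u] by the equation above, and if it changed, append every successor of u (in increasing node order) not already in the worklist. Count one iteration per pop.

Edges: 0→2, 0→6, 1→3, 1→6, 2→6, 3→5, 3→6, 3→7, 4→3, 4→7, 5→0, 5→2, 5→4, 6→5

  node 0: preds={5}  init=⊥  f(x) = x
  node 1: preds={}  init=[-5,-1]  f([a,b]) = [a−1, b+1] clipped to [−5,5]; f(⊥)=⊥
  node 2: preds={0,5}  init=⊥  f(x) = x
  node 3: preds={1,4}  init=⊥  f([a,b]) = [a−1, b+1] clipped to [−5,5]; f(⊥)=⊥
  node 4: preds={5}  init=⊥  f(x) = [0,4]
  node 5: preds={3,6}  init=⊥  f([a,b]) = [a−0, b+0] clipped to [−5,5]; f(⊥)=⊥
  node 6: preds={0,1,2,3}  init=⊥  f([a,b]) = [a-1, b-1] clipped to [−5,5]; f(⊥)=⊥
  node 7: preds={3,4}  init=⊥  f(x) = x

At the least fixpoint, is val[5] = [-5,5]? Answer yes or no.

Iteration log — 20 steps:
  step 1. node 0  ⊔preds=⊥  new=⊥  stable
  step 2. node 1  ⊔preds=⊥  new=[-5,-1]  stable
  step 3. node 2  ⊔preds=⊥  new=⊥  stable
  step 4. node 3  ⊔preds=[-5,-1]  new=[-5,0]  old=⊥  +wl: 
  step 5. node 4  ⊔preds=⊥  new=[0,4]  old=⊥  +wl: 3
  step 6. node 5  ⊔preds=[-5,0]  new=[-5,0]  old=⊥  +wl: 0,2,4
  step 7. node 6  ⊔preds=[-5,0]  new=[-5,-1]  old=⊥  +wl: 5
  step 8. node 7  ⊔preds=[-5,4]  new=[-5,4]  old=⊥  +wl: 
  step 9. node 3  ⊔preds=[-5,4]  new=[-5,5]  old=[-5,0]  +wl: 6,7
  step 10. node 0  ⊔preds=[-5,0]  new=[-5,0]  old=⊥  +wl: 
  step 11. node 2  ⊔preds=[-5,0]  new=[-5,0]  old=⊥  +wl: 
  step 12. node 4  ⊔preds=[-5,0]  new=[0,4]  stable
  step 13. node 5  ⊔preds=[-5,5]  new=[-5,5]  old=[-5,0]  +wl: 0,2,4
  step 14. node 6  ⊔preds=[-5,5]  new=[-5,4]  old=[-5,-1]  +wl: 5
  step 15. node 7  ⊔preds=[-5,5]  new=[-5,5]  old=[-5,4]  +wl: 
  step 16. node 0  ⊔preds=[-5,5]  new=[-5,5]  old=[-5,0]  +wl: 6
  step 17. node 2  ⊔preds=[-5,5]  new=[-5,5]  old=[-5,0]  +wl: 
  step 18. node 4  ⊔preds=[-5,5]  new=[0,4]  stable
  step 19. node 5  ⊔preds=[-5,5]  new=[-5,5]  stable
  step 20. node 6  ⊔preds=[-5,5]  new=[-5,4]  stable

Least fixpoint reached:
  node 0: [-5,5]
  node 1: [-5,-1]
  node 2: [-5,5]
  node 3: [-5,5]
  node 4: [0,4]
  node 5: [-5,5]
  node 6: [-5,4]
  node 7: [-5,5]

yes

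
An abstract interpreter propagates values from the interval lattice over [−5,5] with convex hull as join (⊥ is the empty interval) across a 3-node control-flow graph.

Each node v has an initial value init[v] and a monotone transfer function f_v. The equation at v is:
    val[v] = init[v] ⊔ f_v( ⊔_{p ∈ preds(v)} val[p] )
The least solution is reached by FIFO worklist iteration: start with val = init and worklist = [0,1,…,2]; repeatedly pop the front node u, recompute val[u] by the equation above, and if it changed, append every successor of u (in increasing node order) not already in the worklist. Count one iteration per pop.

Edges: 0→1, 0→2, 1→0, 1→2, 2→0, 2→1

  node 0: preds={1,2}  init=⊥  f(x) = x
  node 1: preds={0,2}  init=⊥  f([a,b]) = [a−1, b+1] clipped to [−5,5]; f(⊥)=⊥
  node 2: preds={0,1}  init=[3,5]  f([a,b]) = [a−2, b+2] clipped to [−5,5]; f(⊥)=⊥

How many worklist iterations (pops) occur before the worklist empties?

13

Worklist (13 pops):
  #1 pop 0: in=[3,5] → [3,5] (was ⊥); enqueue []
  #2 pop 1: in=[3,5] → [2,5] (was ⊥); enqueue [0]
  #3 pop 2: in=[2,5] → [0,5] (was [3,5]); enqueue [1]
  #4 pop 0: in=[0,5] → [0,5] (was [3,5]); enqueue [2]
  #5 pop 1: in=[0,5] → [-1,5] (was [2,5]); enqueue [0]
  #6 pop 2: in=[-1,5] → [-3,5] (was [0,5]); enqueue [1]
  #7 pop 0: in=[-3,5] → [-3,5] (was [0,5]); enqueue [2]
  #8 pop 1: in=[-3,5] → [-4,5] (was [-1,5]); enqueue [0]
  #9 pop 2: in=[-4,5] → [-5,5] (was [-3,5]); enqueue [1]
  #10 pop 0: in=[-5,5] → [-5,5] (was [-3,5]); enqueue [2]
  #11 pop 1: in=[-5,5] → [-5,5] (was [-4,5]); enqueue [0]
  #12 pop 2: in=[-5,5] → [-5,5] (no change)
  #13 pop 0: in=[-5,5] → [-5,5] (no change)

Fixpoint:
  val[0] = [-5,5]
  val[1] = [-5,5]
  val[2] = [-5,5]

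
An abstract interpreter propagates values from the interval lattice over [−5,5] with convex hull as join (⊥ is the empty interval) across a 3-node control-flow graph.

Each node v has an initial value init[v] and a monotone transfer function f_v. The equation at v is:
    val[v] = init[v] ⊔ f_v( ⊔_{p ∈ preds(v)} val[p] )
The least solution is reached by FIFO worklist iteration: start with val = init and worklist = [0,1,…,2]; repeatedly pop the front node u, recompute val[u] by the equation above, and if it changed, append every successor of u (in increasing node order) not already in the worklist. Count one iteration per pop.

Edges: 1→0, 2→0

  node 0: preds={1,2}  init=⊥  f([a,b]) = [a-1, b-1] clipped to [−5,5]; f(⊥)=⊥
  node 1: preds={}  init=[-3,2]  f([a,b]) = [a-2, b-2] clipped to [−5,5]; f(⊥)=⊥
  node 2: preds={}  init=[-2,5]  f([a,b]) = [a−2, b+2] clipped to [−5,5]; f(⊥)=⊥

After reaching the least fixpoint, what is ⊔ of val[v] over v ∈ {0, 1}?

Trace (3 dequeues):
  [1] u=0 | in [-3,5] | out [-4,4] | prev ⊥ | push {}
  [2] u=1 | in ⊥ | out [-3,2] | ==
  [3] u=2 | in ⊥ | out [-2,5] | ==

Converged values:
  [0] [-4,4]
  [1] [-3,2]
  [2] [-2,5]

[-4,4]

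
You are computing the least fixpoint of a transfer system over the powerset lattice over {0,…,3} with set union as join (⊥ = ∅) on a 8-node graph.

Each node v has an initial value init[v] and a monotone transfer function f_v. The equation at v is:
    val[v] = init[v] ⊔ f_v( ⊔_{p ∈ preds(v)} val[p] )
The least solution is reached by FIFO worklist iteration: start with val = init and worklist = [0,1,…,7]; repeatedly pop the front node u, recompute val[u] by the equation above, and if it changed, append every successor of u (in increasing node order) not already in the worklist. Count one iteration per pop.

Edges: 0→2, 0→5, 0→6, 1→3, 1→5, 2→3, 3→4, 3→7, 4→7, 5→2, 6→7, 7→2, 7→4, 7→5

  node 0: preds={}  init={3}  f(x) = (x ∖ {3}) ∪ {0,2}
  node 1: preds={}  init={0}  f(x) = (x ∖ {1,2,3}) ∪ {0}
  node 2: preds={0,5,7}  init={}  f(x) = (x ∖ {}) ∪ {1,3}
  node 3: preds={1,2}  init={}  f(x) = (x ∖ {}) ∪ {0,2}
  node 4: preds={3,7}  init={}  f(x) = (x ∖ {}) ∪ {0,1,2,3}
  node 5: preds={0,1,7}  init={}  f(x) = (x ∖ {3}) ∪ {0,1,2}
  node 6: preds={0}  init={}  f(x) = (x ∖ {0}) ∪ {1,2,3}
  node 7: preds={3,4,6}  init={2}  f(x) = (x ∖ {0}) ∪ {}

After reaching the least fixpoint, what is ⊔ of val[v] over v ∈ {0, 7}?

Iteration log — 11 steps:
  step 1. node 0  ⊔preds={}  new={0,2,3}  old={3}  +wl: 
  step 2. node 1  ⊔preds={}  new={0}  stable
  step 3. node 2  ⊔preds={0,2,3}  new={0,1,2,3}  old={}  +wl: 
  step 4. node 3  ⊔preds={0,1,2,3}  new={0,1,2,3}  old={}  +wl: 
  step 5. node 4  ⊔preds={0,1,2,3}  new={0,1,2,3}  old={}  +wl: 
  step 6. node 5  ⊔preds={0,2,3}  new={0,1,2}  old={}  +wl: 2
  step 7. node 6  ⊔preds={0,2,3}  new={1,2,3}  old={}  +wl: 
  step 8. node 7  ⊔preds={0,1,2,3}  new={1,2,3}  old={2}  +wl: 4,5
  step 9. node 2  ⊔preds={0,1,2,3}  new={0,1,2,3}  stable
  step 10. node 4  ⊔preds={0,1,2,3}  new={0,1,2,3}  stable
  step 11. node 5  ⊔preds={0,1,2,3}  new={0,1,2}  stable

Least fixpoint reached:
  node 0: {0,2,3}
  node 1: {0}
  node 2: {0,1,2,3}
  node 3: {0,1,2,3}
  node 4: {0,1,2,3}
  node 5: {0,1,2}
  node 6: {1,2,3}
  node 7: {1,2,3}

{0,1,2,3}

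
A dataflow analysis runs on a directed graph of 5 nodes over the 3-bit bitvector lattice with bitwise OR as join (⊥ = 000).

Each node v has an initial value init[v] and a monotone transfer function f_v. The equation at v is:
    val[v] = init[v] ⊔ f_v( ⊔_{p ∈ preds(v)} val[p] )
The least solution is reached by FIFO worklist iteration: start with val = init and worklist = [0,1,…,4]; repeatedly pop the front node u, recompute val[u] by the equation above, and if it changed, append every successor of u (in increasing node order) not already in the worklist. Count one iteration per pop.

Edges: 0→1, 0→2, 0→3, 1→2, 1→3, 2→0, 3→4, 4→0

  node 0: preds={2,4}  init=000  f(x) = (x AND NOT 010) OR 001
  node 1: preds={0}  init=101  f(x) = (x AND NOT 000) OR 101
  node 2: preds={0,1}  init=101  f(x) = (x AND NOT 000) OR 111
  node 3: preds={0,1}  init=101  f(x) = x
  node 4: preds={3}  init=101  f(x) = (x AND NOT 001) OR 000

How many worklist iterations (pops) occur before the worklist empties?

Worklist (6 pops):
  #1 pop 0: in=101 → 101 (was 000); enqueue []
  #2 pop 1: in=101 → 101 (no change)
  #3 pop 2: in=101 → 111 (was 101); enqueue [0]
  #4 pop 3: in=101 → 101 (no change)
  #5 pop 4: in=101 → 101 (no change)
  #6 pop 0: in=111 → 101 (no change)

Fixpoint:
  val[0] = 101
  val[1] = 101
  val[2] = 111
  val[3] = 101
  val[4] = 101

6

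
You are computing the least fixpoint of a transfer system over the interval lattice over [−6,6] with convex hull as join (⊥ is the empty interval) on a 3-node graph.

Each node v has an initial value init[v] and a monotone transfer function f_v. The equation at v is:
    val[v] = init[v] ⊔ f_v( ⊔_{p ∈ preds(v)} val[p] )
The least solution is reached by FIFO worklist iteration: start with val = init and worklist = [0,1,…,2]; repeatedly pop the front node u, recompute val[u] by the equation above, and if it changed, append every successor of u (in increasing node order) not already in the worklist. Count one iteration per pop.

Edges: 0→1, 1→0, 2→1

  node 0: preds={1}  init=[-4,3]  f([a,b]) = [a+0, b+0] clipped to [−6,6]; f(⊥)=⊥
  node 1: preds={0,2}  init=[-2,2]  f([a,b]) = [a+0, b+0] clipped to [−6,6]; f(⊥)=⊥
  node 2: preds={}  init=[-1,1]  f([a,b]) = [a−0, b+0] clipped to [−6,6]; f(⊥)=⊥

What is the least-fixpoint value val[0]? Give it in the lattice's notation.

Iteration log — 4 steps:
  step 1. node 0  ⊔preds=[-2,2]  new=[-4,3]  stable
  step 2. node 1  ⊔preds=[-4,3]  new=[-4,3]  old=[-2,2]  +wl: 0
  step 3. node 2  ⊔preds=⊥  new=[-1,1]  stable
  step 4. node 0  ⊔preds=[-4,3]  new=[-4,3]  stable

Least fixpoint reached:
  node 0: [-4,3]
  node 1: [-4,3]
  node 2: [-1,1]

[-4,3]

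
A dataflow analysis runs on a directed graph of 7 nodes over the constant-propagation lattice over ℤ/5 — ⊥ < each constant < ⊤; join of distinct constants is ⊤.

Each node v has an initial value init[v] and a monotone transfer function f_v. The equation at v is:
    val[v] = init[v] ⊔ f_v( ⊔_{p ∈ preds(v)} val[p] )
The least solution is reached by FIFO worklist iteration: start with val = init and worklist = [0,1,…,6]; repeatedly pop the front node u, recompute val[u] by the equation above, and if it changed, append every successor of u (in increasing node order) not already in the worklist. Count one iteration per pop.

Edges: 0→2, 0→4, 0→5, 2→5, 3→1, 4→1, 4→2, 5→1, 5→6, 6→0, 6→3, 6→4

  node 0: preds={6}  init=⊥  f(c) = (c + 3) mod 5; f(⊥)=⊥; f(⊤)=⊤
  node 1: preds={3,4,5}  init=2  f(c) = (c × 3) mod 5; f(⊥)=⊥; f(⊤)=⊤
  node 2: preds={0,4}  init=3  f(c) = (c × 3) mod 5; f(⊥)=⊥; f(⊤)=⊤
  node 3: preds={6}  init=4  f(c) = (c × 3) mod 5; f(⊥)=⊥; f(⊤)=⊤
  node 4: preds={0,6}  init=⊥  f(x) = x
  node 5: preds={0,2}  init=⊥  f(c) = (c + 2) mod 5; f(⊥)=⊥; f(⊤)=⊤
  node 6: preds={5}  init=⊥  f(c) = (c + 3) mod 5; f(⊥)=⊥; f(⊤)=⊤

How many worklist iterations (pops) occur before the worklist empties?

21

Trace (21 dequeues):
  [1] u=0 | in ⊥ | out ⊥ | ==
  [2] u=1 | in 4 | out 2 | ==
  [3] u=2 | in ⊥ | out 3 | ==
  [4] u=3 | in ⊥ | out 4 | ==
  [5] u=4 | in ⊥ | out ⊥ | ==
  [6] u=5 | in 3 | out 0 | prev ⊥ | push {1}
  [7] u=6 | in 0 | out 3 | prev ⊥ | push {0,3,4}
  [8] u=1 | in ⊤ | out ⊤ | prev 2 | push {}
  [9] u=0 | in 3 | out 1 | prev ⊥ | push {2,5}
  [10] u=3 | in 3 | out 4 | ==
  [11] u=4 | in ⊤ | out ⊤ | prev ⊥ | push {1}
  [12] u=2 | in ⊤ | out ⊤ | prev 3 | push {}
  [13] u=5 | in ⊤ | out ⊤ | prev 0 | push {6}
  [14] u=1 | in ⊤ | out ⊤ | ==
  [15] u=6 | in ⊤ | out ⊤ | prev 3 | push {0,3,4}
  [16] u=0 | in ⊤ | out ⊤ | prev 1 | push {2,5}
  [17] u=3 | in ⊤ | out ⊤ | prev 4 | push {1}
  [18] u=4 | in ⊤ | out ⊤ | ==
  [19] u=2 | in ⊤ | out ⊤ | ==
  [20] u=5 | in ⊤ | out ⊤ | ==
  [21] u=1 | in ⊤ | out ⊤ | ==

Converged values:
  [0] ⊤
  [1] ⊤
  [2] ⊤
  [3] ⊤
  [4] ⊤
  [5] ⊤
  [6] ⊤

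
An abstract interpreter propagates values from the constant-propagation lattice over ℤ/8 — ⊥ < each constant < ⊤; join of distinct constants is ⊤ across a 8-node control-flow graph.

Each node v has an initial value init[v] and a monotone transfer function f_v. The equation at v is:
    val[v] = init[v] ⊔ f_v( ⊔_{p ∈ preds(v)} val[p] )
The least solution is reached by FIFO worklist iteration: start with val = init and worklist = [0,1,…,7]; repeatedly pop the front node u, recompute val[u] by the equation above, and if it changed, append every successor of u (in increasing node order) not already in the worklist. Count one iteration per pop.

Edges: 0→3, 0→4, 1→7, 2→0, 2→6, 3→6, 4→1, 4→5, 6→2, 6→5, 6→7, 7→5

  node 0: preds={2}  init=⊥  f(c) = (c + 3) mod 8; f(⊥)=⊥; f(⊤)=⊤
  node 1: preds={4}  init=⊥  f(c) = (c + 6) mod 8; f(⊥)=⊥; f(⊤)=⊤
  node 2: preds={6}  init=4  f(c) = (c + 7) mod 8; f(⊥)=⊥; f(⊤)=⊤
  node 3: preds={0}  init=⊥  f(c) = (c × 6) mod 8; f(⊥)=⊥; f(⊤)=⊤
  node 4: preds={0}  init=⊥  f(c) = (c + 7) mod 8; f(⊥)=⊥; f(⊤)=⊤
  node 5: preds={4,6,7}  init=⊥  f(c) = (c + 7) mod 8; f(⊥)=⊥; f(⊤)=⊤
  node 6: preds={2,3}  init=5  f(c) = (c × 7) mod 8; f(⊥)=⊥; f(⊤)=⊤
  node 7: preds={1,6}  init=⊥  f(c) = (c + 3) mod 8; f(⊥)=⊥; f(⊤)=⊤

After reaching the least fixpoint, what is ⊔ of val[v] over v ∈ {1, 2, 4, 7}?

Worklist (20 pops):
  #1 pop 0: in=4 → 7 (was ⊥); enqueue []
  #2 pop 1: in=⊥ → ⊥ (no change)
  #3 pop 2: in=5 → 4 (no change)
  #4 pop 3: in=7 → 2 (was ⊥); enqueue []
  #5 pop 4: in=7 → 6 (was ⊥); enqueue [1]
  #6 pop 5: in=⊤ → ⊤ (was ⊥); enqueue []
  #7 pop 6: in=⊤ → ⊤ (was 5); enqueue [2,5]
  #8 pop 7: in=⊤ → ⊤ (was ⊥); enqueue []
  #9 pop 1: in=6 → 4 (was ⊥); enqueue [7]
  #10 pop 2: in=⊤ → ⊤ (was 4); enqueue [0,6]
  #11 pop 5: in=⊤ → ⊤ (no change)
  #12 pop 7: in=⊤ → ⊤ (no change)
  #13 pop 0: in=⊤ → ⊤ (was 7); enqueue [3,4]
  #14 pop 6: in=⊤ → ⊤ (no change)
  #15 pop 3: in=⊤ → ⊤ (was 2); enqueue [6]
  #16 pop 4: in=⊤ → ⊤ (was 6); enqueue [1,5]
  #17 pop 6: in=⊤ → ⊤ (no change)
  #18 pop 1: in=⊤ → ⊤ (was 4); enqueue [7]
  #19 pop 5: in=⊤ → ⊤ (no change)
  #20 pop 7: in=⊤ → ⊤ (no change)

Fixpoint:
  val[0] = ⊤
  val[1] = ⊤
  val[2] = ⊤
  val[3] = ⊤
  val[4] = ⊤
  val[5] = ⊤
  val[6] = ⊤
  val[7] = ⊤

⊤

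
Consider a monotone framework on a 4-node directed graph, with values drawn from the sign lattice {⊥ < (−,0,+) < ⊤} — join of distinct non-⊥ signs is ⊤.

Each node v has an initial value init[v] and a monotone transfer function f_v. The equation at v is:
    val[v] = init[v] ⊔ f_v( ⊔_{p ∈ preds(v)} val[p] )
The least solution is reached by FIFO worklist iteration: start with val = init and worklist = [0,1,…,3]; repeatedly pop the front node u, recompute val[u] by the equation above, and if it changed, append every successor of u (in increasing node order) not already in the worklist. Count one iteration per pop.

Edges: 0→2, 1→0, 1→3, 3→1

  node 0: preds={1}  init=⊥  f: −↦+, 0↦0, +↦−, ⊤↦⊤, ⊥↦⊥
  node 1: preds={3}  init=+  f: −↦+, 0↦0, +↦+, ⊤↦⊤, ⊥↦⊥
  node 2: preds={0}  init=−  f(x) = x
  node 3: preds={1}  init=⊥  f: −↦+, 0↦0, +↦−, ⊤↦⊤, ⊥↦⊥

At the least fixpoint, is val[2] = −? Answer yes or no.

Worklist (5 pops):
  #1 pop 0: in=+ → − (was ⊥); enqueue []
  #2 pop 1: in=⊥ → + (no change)
  #3 pop 2: in=− → − (no change)
  #4 pop 3: in=+ → − (was ⊥); enqueue [1]
  #5 pop 1: in=− → + (no change)

Fixpoint:
  val[0] = −
  val[1] = +
  val[2] = −
  val[3] = −

yes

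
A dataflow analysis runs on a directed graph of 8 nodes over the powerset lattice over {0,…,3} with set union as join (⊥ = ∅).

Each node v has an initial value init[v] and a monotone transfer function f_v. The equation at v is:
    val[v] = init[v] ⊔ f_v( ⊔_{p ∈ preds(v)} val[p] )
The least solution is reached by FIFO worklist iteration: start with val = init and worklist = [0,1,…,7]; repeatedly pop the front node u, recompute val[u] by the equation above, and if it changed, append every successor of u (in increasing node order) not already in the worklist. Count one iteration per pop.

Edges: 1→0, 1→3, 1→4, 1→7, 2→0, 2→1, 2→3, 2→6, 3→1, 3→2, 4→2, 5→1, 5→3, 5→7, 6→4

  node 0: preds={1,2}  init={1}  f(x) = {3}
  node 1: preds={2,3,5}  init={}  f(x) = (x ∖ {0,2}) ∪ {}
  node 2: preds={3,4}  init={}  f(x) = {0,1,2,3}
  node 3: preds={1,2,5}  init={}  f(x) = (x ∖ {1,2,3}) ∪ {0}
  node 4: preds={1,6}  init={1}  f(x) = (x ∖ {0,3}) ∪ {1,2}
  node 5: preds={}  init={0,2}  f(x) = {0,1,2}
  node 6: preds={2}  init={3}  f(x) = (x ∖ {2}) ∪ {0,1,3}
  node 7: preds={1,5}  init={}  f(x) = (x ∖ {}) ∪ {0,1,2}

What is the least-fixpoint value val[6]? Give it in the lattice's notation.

Worklist (15 pops):
  #1 pop 0: in={} → {1,3} (was {1}); enqueue []
  #2 pop 1: in={0,2} → {} (no change)
  #3 pop 2: in={1} → {0,1,2,3} (was {}); enqueue [0,1]
  #4 pop 3: in={0,1,2,3} → {0} (was {}); enqueue [2]
  #5 pop 4: in={3} → {1,2} (was {1}); enqueue []
  #6 pop 5: in={} → {0,1,2} (was {0,2}); enqueue [3]
  #7 pop 6: in={0,1,2,3} → {0,1,3} (was {3}); enqueue [4]
  #8 pop 7: in={0,1,2} → {0,1,2} (was {}); enqueue []
  #9 pop 0: in={0,1,2,3} → {1,3} (no change)
  #10 pop 1: in={0,1,2,3} → {1,3} (was {}); enqueue [0,7]
  #11 pop 2: in={0,1,2} → {0,1,2,3} (no change)
  #12 pop 3: in={0,1,2,3} → {0} (no change)
  #13 pop 4: in={0,1,3} → {1,2} (no change)
  #14 pop 0: in={0,1,2,3} → {1,3} (no change)
  #15 pop 7: in={0,1,2,3} → {0,1,2,3} (was {0,1,2}); enqueue []

Fixpoint:
  val[0] = {1,3}
  val[1] = {1,3}
  val[2] = {0,1,2,3}
  val[3] = {0}
  val[4] = {1,2}
  val[5] = {0,1,2}
  val[6] = {0,1,3}
  val[7] = {0,1,2,3}

{0,1,3}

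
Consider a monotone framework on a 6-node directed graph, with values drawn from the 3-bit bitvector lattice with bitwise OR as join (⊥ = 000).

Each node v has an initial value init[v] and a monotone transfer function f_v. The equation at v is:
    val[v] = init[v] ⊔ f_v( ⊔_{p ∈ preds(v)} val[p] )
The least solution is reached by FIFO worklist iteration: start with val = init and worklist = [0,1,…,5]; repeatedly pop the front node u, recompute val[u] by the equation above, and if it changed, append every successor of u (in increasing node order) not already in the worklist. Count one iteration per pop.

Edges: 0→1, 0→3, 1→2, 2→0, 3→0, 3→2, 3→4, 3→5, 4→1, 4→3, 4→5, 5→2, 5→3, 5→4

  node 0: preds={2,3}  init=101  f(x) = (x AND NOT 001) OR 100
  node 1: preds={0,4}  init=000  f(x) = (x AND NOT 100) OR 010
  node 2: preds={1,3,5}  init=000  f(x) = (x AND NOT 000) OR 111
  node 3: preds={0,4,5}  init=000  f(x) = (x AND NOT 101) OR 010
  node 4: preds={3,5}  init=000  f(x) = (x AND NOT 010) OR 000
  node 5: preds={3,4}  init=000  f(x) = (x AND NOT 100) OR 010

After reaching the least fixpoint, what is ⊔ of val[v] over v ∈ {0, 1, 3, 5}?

Worklist (11 pops):
  #1 pop 0: in=000 → 101 (no change)
  #2 pop 1: in=101 → 011 (was 000); enqueue []
  #3 pop 2: in=011 → 111 (was 000); enqueue [0]
  #4 pop 3: in=101 → 010 (was 000); enqueue [2]
  #5 pop 4: in=010 → 000 (no change)
  #6 pop 5: in=010 → 010 (was 000); enqueue [3,4]
  #7 pop 0: in=111 → 111 (was 101); enqueue [1]
  #8 pop 2: in=011 → 111 (no change)
  #9 pop 3: in=111 → 010 (no change)
  #10 pop 4: in=010 → 000 (no change)
  #11 pop 1: in=111 → 011 (no change)

Fixpoint:
  val[0] = 111
  val[1] = 011
  val[2] = 111
  val[3] = 010
  val[4] = 000
  val[5] = 010

111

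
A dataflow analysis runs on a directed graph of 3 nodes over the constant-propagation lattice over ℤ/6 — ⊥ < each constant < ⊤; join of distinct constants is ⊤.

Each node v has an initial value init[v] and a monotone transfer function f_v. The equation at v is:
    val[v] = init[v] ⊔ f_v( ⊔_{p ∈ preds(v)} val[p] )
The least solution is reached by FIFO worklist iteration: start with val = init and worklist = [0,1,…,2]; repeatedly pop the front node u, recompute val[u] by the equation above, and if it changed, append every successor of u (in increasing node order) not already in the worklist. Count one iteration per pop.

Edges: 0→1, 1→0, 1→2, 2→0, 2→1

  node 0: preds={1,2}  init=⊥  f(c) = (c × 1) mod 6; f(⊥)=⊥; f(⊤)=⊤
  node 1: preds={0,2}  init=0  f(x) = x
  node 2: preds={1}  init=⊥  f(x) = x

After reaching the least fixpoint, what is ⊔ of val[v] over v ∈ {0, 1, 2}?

Iteration log — 5 steps:
  step 1. node 0  ⊔preds=0  new=0  old=⊥  +wl: 
  step 2. node 1  ⊔preds=0  new=0  stable
  step 3. node 2  ⊔preds=0  new=0  old=⊥  +wl: 0,1
  step 4. node 0  ⊔preds=0  new=0  stable
  step 5. node 1  ⊔preds=0  new=0  stable

Least fixpoint reached:
  node 0: 0
  node 1: 0
  node 2: 0

0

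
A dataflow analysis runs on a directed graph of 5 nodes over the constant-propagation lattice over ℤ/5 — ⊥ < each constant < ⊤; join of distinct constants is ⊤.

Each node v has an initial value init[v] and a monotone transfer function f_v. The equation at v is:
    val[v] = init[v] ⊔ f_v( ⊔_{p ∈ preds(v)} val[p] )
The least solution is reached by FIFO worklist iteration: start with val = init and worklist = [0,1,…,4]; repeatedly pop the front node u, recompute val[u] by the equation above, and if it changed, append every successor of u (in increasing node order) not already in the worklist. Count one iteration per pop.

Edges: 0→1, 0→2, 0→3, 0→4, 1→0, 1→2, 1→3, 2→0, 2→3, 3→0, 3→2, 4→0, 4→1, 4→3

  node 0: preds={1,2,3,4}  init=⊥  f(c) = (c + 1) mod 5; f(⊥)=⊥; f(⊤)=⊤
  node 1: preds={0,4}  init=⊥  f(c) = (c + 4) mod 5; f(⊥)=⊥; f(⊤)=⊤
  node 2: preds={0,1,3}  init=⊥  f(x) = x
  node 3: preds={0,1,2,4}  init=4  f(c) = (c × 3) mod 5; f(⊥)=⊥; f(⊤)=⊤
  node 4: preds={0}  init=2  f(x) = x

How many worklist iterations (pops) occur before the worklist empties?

Trace (9 dequeues):
  [1] u=0 | in ⊤ | out ⊤ | prev ⊥ | push {}
  [2] u=1 | in ⊤ | out ⊤ | prev ⊥ | push {0}
  [3] u=2 | in ⊤ | out ⊤ | prev ⊥ | push {}
  [4] u=3 | in ⊤ | out ⊤ | prev 4 | push {2}
  [5] u=4 | in ⊤ | out ⊤ | prev 2 | push {1,3}
  [6] u=0 | in ⊤ | out ⊤ | ==
  [7] u=2 | in ⊤ | out ⊤ | ==
  [8] u=1 | in ⊤ | out ⊤ | ==
  [9] u=3 | in ⊤ | out ⊤ | ==

Converged values:
  [0] ⊤
  [1] ⊤
  [2] ⊤
  [3] ⊤
  [4] ⊤

9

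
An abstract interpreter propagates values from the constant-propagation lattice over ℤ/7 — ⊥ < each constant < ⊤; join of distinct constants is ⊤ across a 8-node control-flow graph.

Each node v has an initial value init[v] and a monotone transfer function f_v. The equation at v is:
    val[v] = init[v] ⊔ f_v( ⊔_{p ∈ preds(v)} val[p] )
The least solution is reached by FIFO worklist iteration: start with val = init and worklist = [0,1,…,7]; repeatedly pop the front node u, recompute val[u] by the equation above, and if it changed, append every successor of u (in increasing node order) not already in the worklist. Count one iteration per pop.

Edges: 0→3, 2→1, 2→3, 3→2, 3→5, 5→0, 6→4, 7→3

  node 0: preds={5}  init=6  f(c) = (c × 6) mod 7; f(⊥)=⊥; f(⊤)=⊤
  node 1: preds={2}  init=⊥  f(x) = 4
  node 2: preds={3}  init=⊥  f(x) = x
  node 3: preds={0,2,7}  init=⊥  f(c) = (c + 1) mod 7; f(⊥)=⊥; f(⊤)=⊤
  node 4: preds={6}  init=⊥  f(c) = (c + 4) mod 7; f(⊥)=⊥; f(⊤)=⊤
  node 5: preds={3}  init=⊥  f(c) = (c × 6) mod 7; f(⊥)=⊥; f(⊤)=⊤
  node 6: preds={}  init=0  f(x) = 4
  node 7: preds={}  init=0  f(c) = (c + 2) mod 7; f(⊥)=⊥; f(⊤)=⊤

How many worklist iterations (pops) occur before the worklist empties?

13

Trace (13 dequeues):
  [1] u=0 | in ⊥ | out 6 | ==
  [2] u=1 | in ⊥ | out 4 | prev ⊥ | push {}
  [3] u=2 | in ⊥ | out ⊥ | ==
  [4] u=3 | in ⊤ | out ⊤ | prev ⊥ | push {2}
  [5] u=4 | in 0 | out 4 | prev ⊥ | push {}
  [6] u=5 | in ⊤ | out ⊤ | prev ⊥ | push {0}
  [7] u=6 | in ⊥ | out ⊤ | prev 0 | push {4}
  [8] u=7 | in ⊥ | out 0 | ==
  [9] u=2 | in ⊤ | out ⊤ | prev ⊥ | push {1,3}
  [10] u=0 | in ⊤ | out ⊤ | prev 6 | push {}
  [11] u=4 | in ⊤ | out ⊤ | prev 4 | push {}
  [12] u=1 | in ⊤ | out 4 | ==
  [13] u=3 | in ⊤ | out ⊤ | ==

Converged values:
  [0] ⊤
  [1] 4
  [2] ⊤
  [3] ⊤
  [4] ⊤
  [5] ⊤
  [6] ⊤
  [7] 0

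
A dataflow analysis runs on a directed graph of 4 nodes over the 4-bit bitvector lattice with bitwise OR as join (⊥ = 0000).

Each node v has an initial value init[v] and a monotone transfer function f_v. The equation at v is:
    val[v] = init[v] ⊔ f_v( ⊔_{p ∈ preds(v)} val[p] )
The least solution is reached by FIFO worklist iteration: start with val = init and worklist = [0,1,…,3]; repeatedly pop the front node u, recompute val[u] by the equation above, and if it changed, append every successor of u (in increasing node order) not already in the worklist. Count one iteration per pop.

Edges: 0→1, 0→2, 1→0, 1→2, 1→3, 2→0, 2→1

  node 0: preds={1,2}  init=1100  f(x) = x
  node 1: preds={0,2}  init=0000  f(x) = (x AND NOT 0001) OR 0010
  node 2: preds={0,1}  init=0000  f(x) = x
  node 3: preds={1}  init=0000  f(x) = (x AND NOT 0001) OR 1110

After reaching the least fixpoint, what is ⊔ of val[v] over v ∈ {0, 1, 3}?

Worklist (7 pops):
  #1 pop 0: in=0000 → 1100 (no change)
  #2 pop 1: in=1100 → 1110 (was 0000); enqueue [0]
  #3 pop 2: in=1110 → 1110 (was 0000); enqueue [1]
  #4 pop 3: in=1110 → 1110 (was 0000); enqueue []
  #5 pop 0: in=1110 → 1110 (was 1100); enqueue [2]
  #6 pop 1: in=1110 → 1110 (no change)
  #7 pop 2: in=1110 → 1110 (no change)

Fixpoint:
  val[0] = 1110
  val[1] = 1110
  val[2] = 1110
  val[3] = 1110

1110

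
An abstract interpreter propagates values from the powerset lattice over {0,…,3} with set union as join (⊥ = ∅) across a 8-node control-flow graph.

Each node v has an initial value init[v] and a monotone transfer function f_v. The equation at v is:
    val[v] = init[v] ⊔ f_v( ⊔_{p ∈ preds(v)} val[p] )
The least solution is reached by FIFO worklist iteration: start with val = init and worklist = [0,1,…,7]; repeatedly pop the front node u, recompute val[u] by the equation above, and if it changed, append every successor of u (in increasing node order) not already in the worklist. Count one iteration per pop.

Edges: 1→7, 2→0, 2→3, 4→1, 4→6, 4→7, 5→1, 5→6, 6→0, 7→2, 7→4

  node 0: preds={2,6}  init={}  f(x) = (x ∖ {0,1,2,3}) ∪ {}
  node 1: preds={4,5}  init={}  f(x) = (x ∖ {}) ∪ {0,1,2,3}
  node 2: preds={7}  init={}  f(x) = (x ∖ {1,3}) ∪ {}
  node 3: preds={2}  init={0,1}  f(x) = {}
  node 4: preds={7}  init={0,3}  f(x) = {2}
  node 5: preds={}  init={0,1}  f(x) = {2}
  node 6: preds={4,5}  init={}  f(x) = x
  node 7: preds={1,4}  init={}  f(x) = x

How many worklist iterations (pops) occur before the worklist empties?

14

Worklist (14 pops):
  #1 pop 0: in={} → {} (no change)
  #2 pop 1: in={0,1,3} → {0,1,2,3} (was {}); enqueue []
  #3 pop 2: in={} → {} (no change)
  #4 pop 3: in={} → {0,1} (no change)
  #5 pop 4: in={} → {0,2,3} (was {0,3}); enqueue [1]
  #6 pop 5: in={} → {0,1,2} (was {0,1}); enqueue []
  #7 pop 6: in={0,1,2,3} → {0,1,2,3} (was {}); enqueue [0]
  #8 pop 7: in={0,1,2,3} → {0,1,2,3} (was {}); enqueue [2,4]
  #9 pop 1: in={0,1,2,3} → {0,1,2,3} (no change)
  #10 pop 0: in={0,1,2,3} → {} (no change)
  #11 pop 2: in={0,1,2,3} → {0,2} (was {}); enqueue [0,3]
  #12 pop 4: in={0,1,2,3} → {0,2,3} (no change)
  #13 pop 0: in={0,1,2,3} → {} (no change)
  #14 pop 3: in={0,2} → {0,1} (no change)

Fixpoint:
  val[0] = {}
  val[1] = {0,1,2,3}
  val[2] = {0,2}
  val[3] = {0,1}
  val[4] = {0,2,3}
  val[5] = {0,1,2}
  val[6] = {0,1,2,3}
  val[7] = {0,1,2,3}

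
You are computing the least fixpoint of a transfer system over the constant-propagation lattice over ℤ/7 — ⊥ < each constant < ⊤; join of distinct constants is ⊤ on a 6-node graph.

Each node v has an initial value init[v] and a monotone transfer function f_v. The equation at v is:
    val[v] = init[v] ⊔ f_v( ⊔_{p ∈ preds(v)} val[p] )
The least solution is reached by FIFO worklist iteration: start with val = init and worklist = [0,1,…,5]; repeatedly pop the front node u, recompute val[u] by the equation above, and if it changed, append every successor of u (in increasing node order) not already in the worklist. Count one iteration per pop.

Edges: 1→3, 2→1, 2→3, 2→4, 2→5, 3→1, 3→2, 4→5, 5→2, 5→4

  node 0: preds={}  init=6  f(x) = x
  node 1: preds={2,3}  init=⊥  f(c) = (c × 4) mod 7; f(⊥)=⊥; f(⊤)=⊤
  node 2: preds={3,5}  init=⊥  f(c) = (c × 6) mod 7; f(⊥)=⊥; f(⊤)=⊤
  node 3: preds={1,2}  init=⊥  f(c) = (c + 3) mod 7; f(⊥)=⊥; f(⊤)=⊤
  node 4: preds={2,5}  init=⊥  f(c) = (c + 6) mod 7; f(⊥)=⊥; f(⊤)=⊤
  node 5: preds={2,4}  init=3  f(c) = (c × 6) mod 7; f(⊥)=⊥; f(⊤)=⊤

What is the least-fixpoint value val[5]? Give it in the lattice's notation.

⊤

Trace (13 dequeues):
  [1] u=0 | in ⊥ | out 6 | ==
  [2] u=1 | in ⊥ | out ⊥ | ==
  [3] u=2 | in 3 | out 4 | prev ⊥ | push {1}
  [4] u=3 | in 4 | out 0 | prev ⊥ | push {2}
  [5] u=4 | in ⊤ | out ⊤ | prev ⊥ | push {}
  [6] u=5 | in ⊤ | out ⊤ | prev 3 | push {4}
  [7] u=1 | in ⊤ | out ⊤ | prev ⊥ | push {3}
  [8] u=2 | in ⊤ | out ⊤ | prev 4 | push {1,5}
  [9] u=4 | in ⊤ | out ⊤ | ==
  [10] u=3 | in ⊤ | out ⊤ | prev 0 | push {2}
  [11] u=1 | in ⊤ | out ⊤ | ==
  [12] u=5 | in ⊤ | out ⊤ | ==
  [13] u=2 | in ⊤ | out ⊤ | ==

Converged values:
  [0] 6
  [1] ⊤
  [2] ⊤
  [3] ⊤
  [4] ⊤
  [5] ⊤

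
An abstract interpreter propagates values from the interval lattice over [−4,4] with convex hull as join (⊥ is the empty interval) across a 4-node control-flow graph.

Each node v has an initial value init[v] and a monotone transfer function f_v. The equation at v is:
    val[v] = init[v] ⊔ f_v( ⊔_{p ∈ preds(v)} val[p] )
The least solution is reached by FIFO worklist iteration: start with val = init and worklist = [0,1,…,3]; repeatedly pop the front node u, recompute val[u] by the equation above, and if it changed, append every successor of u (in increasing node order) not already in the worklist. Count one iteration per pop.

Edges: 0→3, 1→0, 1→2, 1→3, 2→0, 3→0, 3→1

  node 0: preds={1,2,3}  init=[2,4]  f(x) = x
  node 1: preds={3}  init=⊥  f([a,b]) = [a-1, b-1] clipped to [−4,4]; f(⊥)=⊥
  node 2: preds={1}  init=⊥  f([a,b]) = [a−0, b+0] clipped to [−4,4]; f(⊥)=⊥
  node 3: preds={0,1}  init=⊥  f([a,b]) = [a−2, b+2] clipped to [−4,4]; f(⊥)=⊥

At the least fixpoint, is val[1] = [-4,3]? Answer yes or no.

yes

Trace (16 dequeues):
  [1] u=0 | in ⊥ | out [2,4] | ==
  [2] u=1 | in ⊥ | out ⊥ | ==
  [3] u=2 | in ⊥ | out ⊥ | ==
  [4] u=3 | in [2,4] | out [0,4] | prev ⊥ | push {0,1}
  [5] u=0 | in [0,4] | out [0,4] | prev [2,4] | push {3}
  [6] u=1 | in [0,4] | out [-1,3] | prev ⊥ | push {0,2}
  [7] u=3 | in [-1,4] | out [-3,4] | prev [0,4] | push {1}
  [8] u=0 | in [-3,4] | out [-3,4] | prev [0,4] | push {3}
  [9] u=2 | in [-1,3] | out [-1,3] | prev ⊥ | push {0}
  [10] u=1 | in [-3,4] | out [-4,3] | prev [-1,3] | push {2}
  [11] u=3 | in [-4,4] | out [-4,4] | prev [-3,4] | push {1}
  [12] u=0 | in [-4,4] | out [-4,4] | prev [-3,4] | push {3}
  [13] u=2 | in [-4,3] | out [-4,3] | prev [-1,3] | push {0}
  [14] u=1 | in [-4,4] | out [-4,3] | ==
  [15] u=3 | in [-4,4] | out [-4,4] | ==
  [16] u=0 | in [-4,4] | out [-4,4] | ==

Converged values:
  [0] [-4,4]
  [1] [-4,3]
  [2] [-4,3]
  [3] [-4,4]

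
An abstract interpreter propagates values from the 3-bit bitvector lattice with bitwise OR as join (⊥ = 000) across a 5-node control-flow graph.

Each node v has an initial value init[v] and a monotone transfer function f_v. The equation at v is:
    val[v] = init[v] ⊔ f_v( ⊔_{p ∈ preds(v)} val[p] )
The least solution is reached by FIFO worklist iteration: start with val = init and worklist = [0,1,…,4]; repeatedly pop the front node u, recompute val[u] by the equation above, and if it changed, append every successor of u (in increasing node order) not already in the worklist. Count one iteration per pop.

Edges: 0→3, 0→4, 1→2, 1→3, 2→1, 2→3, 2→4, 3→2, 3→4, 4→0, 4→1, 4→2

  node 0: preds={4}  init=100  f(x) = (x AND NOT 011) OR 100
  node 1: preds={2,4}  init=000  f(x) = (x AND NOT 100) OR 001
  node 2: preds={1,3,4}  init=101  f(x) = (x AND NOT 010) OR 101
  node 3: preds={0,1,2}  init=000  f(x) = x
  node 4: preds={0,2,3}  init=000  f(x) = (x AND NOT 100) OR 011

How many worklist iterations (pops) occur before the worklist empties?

Iteration log — 12 steps:
  step 1. node 0  ⊔preds=000  new=100  stable
  step 2. node 1  ⊔preds=101  new=001  old=000  +wl: 
  step 3. node 2  ⊔preds=001  new=101  stable
  step 4. node 3  ⊔preds=101  new=101  old=000  +wl: 2
  step 5. node 4  ⊔preds=101  new=011  old=000  +wl: 0,1
  step 6. node 2  ⊔preds=111  new=101  stable
  step 7. node 0  ⊔preds=011  new=100  stable
  step 8. node 1  ⊔preds=111  new=011  old=001  +wl: 2,3
  step 9. node 2  ⊔preds=111  new=101  stable
  step 10. node 3  ⊔preds=111  new=111  old=101  +wl: 2,4
  step 11. node 2  ⊔preds=111  new=101  stable
  step 12. node 4  ⊔preds=111  new=011  stable

Least fixpoint reached:
  node 0: 100
  node 1: 011
  node 2: 101
  node 3: 111
  node 4: 011

12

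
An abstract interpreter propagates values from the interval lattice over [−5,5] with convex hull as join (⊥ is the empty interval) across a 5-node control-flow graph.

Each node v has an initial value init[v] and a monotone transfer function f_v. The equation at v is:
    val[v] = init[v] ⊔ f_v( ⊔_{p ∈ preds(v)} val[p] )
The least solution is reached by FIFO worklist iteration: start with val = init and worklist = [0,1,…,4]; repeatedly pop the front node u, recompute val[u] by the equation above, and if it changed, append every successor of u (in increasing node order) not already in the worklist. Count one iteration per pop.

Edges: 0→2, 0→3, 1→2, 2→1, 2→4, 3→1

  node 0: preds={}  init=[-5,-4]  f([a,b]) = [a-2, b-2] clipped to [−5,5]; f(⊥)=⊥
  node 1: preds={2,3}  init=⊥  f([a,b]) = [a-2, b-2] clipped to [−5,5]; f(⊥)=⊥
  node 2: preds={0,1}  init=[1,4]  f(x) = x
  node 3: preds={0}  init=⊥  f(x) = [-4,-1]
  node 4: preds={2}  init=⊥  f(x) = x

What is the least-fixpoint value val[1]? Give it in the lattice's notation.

Iteration log — 7 steps:
  step 1. node 0  ⊔preds=⊥  new=[-5,-4]  stable
  step 2. node 1  ⊔preds=[1,4]  new=[-1,2]  old=⊥  +wl: 
  step 3. node 2  ⊔preds=[-5,2]  new=[-5,4]  old=[1,4]  +wl: 1
  step 4. node 3  ⊔preds=[-5,-4]  new=[-4,-1]  old=⊥  +wl: 
  step 5. node 4  ⊔preds=[-5,4]  new=[-5,4]  old=⊥  +wl: 
  step 6. node 1  ⊔preds=[-5,4]  new=[-5,2]  old=[-1,2]  +wl: 2
  step 7. node 2  ⊔preds=[-5,2]  new=[-5,4]  stable

Least fixpoint reached:
  node 0: [-5,-4]
  node 1: [-5,2]
  node 2: [-5,4]
  node 3: [-4,-1]
  node 4: [-5,4]

[-5,2]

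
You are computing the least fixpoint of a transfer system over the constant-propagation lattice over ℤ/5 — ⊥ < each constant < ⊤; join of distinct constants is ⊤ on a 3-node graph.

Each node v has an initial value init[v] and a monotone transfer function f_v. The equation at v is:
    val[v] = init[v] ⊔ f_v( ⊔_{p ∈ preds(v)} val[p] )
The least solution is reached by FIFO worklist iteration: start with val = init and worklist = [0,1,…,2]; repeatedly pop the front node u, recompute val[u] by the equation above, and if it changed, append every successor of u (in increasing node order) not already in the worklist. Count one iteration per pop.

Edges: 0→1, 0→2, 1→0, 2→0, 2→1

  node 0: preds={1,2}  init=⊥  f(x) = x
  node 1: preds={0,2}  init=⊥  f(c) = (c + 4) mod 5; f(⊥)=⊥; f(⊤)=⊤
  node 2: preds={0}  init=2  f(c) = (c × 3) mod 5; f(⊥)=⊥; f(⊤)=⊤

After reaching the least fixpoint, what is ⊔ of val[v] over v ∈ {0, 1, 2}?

⊤

Iteration log — 7 steps:
  step 1. node 0  ⊔preds=2  new=2  old=⊥  +wl: 
  step 2. node 1  ⊔preds=2  new=1  old=⊥  +wl: 0
  step 3. node 2  ⊔preds=2  new=⊤  old=2  +wl: 1
  step 4. node 0  ⊔preds=⊤  new=⊤  old=2  +wl: 2
  step 5. node 1  ⊔preds=⊤  new=⊤  old=1  +wl: 0
  step 6. node 2  ⊔preds=⊤  new=⊤  stable
  step 7. node 0  ⊔preds=⊤  new=⊤  stable

Least fixpoint reached:
  node 0: ⊤
  node 1: ⊤
  node 2: ⊤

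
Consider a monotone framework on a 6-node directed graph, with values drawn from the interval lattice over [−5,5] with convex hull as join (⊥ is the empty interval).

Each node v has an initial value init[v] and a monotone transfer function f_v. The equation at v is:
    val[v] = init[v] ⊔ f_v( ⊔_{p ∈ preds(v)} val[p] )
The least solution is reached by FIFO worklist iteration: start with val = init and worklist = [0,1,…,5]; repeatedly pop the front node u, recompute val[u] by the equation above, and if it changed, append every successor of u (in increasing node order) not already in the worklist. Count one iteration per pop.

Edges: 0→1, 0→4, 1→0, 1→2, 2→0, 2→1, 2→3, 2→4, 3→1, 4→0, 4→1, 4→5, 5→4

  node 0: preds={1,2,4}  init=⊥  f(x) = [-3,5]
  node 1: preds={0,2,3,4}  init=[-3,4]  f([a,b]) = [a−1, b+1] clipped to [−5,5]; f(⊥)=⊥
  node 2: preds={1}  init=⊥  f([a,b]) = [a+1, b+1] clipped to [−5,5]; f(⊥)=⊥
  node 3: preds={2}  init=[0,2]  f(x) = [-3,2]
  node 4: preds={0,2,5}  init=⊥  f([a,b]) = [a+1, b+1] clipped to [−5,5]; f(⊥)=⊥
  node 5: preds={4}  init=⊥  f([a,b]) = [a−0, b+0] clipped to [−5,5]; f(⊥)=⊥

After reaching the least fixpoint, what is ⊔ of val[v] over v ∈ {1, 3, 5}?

[-4,5]

Trace (9 dequeues):
  [1] u=0 | in [-3,4] | out [-3,5] | prev ⊥ | push {}
  [2] u=1 | in [-3,5] | out [-4,5] | prev [-3,4] | push {0}
  [3] u=2 | in [-4,5] | out [-3,5] | prev ⊥ | push {1}
  [4] u=3 | in [-3,5] | out [-3,2] | prev [0,2] | push {}
  [5] u=4 | in [-3,5] | out [-2,5] | prev ⊥ | push {}
  [6] u=5 | in [-2,5] | out [-2,5] | prev ⊥ | push {4}
  [7] u=0 | in [-4,5] | out [-3,5] | ==
  [8] u=1 | in [-3,5] | out [-4,5] | ==
  [9] u=4 | in [-3,5] | out [-2,5] | ==

Converged values:
  [0] [-3,5]
  [1] [-4,5]
  [2] [-3,5]
  [3] [-3,2]
  [4] [-2,5]
  [5] [-2,5]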